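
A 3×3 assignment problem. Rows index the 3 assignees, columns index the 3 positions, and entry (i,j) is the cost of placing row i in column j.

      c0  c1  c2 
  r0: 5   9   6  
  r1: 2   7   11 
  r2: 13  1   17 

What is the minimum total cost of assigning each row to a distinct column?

Minimum assignment cost: 9

optimal assignment: row0→col2 (cost 6), row1→col0 (cost 2), row2→col1 (cost 1)
total = 6 + 2 + 1 = 9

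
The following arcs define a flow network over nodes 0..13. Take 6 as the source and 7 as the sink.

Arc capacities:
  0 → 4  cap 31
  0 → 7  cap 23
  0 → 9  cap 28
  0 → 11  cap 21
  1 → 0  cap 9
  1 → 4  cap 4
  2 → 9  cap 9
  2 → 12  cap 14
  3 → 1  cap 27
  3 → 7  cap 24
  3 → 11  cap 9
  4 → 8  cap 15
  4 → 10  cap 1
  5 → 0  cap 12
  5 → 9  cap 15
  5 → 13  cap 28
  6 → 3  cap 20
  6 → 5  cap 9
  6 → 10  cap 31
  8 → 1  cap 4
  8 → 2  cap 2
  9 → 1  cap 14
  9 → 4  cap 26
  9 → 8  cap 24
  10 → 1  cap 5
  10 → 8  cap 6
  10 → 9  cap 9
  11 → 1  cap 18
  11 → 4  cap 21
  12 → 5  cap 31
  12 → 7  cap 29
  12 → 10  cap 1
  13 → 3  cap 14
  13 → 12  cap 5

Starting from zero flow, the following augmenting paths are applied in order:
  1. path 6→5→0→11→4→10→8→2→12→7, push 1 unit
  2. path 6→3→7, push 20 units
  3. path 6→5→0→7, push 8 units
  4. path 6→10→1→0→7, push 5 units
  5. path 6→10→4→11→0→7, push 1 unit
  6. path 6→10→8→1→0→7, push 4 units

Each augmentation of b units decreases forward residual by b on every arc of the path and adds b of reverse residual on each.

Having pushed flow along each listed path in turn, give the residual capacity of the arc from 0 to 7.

after path 1 (6→5→0→11→4→10→8→2→12→7, push 1): res(0,7)=23
after path 2 (6→3→7, push 20): res(0,7)=23
after path 3 (6→5→0→7, push 8): res(0,7)=15
after path 4 (6→10→1→0→7, push 5): res(0,7)=10
after path 5 (6→10→4→11→0→7, push 1): res(0,7)=9
after path 6 (6→10→8→1→0→7, push 4): res(0,7)=5

Residual capacity of (0,7): 5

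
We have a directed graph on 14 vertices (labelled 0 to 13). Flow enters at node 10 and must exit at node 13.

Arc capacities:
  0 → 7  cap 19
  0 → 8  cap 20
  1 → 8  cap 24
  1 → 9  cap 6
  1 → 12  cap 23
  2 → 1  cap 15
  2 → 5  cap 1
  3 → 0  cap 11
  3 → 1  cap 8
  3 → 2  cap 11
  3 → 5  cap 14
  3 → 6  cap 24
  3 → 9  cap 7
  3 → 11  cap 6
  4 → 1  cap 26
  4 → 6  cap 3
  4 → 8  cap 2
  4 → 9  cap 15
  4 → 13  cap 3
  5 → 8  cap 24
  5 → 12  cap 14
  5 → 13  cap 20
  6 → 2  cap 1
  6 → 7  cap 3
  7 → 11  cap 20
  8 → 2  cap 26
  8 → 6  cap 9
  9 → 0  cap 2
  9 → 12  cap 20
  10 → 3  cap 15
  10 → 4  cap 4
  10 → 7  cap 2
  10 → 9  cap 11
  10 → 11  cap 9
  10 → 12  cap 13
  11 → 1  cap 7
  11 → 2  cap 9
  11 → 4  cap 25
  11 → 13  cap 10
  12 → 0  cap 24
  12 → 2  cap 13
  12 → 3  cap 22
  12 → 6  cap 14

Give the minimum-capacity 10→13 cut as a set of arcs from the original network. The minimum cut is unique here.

Min-cut arcs: {(2,5), (3,5), (4,13), (11,13)} (total capacity 28)

augment #1: 10→4→13 push 3
augment #2: 10→11→13 push 9
augment #3: 10→3→5→13 push 14
augment #4: 10→3→11→13 push 1
augment #5: 10→12→2→5→13 push 1
max flow = 28; residual-reachable set from 10 gives S-side
cut edges (S→T): {(2,5), (3,5), (4,13), (11,13)} total cap 28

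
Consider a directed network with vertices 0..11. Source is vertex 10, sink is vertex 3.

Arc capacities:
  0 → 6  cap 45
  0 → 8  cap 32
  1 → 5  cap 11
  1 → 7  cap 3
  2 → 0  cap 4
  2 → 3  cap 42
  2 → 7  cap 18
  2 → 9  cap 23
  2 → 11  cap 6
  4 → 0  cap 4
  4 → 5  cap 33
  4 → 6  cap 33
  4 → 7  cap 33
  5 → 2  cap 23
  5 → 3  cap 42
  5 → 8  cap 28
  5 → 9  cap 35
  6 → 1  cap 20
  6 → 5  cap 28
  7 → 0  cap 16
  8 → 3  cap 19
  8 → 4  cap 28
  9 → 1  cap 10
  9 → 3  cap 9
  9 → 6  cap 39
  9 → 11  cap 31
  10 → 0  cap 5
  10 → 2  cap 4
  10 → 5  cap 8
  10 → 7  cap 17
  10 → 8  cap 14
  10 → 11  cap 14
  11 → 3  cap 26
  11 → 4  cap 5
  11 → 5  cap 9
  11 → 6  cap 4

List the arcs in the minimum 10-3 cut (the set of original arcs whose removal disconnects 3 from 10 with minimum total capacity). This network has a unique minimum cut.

augment #1: 10→2→3 push 4
augment #2: 10→5→3 push 8
augment #3: 10→8→3 push 14
augment #4: 10→11→3 push 14
augment #5: 10→0→8→3 push 5
augment #6: 10→7→0→6→5→3 push 16
max flow = 61; residual-reachable set from 10 gives S-side
cut edges (S→T): {(7,0), (10,0), (10,2), (10,5), (10,8), (10,11)} total cap 61

Min-cut arcs: {(7,0), (10,0), (10,2), (10,5), (10,8), (10,11)} (total capacity 61)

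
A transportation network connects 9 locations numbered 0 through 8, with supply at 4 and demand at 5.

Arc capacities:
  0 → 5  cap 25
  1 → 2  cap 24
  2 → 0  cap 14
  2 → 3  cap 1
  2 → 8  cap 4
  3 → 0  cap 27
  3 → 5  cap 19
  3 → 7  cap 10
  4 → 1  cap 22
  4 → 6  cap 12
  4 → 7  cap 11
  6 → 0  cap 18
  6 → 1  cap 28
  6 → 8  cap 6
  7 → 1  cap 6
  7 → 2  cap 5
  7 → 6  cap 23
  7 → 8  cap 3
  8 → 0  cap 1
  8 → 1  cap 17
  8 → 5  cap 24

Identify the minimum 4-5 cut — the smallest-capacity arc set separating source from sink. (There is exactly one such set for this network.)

augment #1: 4→6→0→5 push 12
augment #2: 4→7→8→5 push 3
augment #3: 4→1→2→0→5 push 13
augment #4: 4→1→2→3→5 push 1
augment #5: 4→1→2→8→5 push 4
augment #6: 4→7→6→8→5 push 6
max flow = 39; residual-reachable set from 4 gives S-side
cut edges (S→T): {(0,5), (2,3), (2,8), (6,8), (7,8)} total cap 39

Min-cut arcs: {(0,5), (2,3), (2,8), (6,8), (7,8)} (total capacity 39)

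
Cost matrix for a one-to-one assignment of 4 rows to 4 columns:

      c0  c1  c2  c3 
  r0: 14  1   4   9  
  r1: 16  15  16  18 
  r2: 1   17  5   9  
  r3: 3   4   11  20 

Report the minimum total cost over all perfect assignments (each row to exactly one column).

one of 2 optimal assignments: row0→col1 (cost 1), row1→col3 (cost 18), row2→col2 (cost 5), row3→col0 (cost 3)
total = 1 + 18 + 5 + 3 = 27

Minimum assignment cost: 27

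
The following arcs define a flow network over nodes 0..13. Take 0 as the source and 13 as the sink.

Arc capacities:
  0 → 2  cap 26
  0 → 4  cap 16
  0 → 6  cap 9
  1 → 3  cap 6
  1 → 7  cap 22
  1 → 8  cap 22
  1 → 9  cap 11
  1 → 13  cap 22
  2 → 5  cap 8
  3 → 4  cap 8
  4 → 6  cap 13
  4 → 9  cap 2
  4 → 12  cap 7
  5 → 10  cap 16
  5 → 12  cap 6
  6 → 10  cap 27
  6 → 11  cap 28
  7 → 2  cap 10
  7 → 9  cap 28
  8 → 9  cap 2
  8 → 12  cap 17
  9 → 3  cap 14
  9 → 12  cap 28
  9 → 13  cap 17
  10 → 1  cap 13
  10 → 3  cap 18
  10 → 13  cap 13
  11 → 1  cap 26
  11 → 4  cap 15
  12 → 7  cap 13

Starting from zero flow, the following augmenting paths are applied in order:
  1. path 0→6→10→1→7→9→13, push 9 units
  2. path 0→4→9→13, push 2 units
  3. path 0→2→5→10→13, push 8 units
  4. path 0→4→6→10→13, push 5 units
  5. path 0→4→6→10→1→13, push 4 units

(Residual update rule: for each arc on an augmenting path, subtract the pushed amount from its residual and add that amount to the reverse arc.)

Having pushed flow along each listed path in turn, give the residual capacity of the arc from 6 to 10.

Residual capacity of (6,10): 9

after path 1 (0→6→10→1→7→9→13, push 9): res(6,10)=18
after path 2 (0→4→9→13, push 2): res(6,10)=18
after path 3 (0→2→5→10→13, push 8): res(6,10)=18
after path 4 (0→4→6→10→13, push 5): res(6,10)=13
after path 5 (0→4→6→10→1→13, push 4): res(6,10)=9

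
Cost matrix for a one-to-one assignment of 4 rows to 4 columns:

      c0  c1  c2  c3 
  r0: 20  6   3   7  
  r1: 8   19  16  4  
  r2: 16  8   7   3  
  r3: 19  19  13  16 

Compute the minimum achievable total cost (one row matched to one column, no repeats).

Minimum assignment cost: 30

optimal assignment: row0→col1 (cost 6), row1→col0 (cost 8), row2→col3 (cost 3), row3→col2 (cost 13)
total = 6 + 8 + 3 + 13 = 30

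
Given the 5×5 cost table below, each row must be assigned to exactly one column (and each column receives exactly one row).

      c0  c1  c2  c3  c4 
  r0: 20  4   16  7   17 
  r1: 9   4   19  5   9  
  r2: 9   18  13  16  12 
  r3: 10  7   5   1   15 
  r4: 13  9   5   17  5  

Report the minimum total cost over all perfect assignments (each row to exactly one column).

one of 2 optimal assignments: row0→col1 (cost 4), row1→col3 (cost 5), row2→col0 (cost 9), row3→col2 (cost 5), row4→col4 (cost 5)
total = 4 + 5 + 9 + 5 + 5 = 28

Minimum assignment cost: 28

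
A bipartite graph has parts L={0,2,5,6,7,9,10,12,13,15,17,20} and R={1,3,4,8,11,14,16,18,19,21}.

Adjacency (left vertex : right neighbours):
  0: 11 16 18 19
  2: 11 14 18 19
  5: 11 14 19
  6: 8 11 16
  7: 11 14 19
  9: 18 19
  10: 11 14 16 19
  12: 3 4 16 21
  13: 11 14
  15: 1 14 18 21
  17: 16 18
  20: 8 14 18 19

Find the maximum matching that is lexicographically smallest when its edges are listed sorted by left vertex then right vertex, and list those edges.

|M| = 8 (so the lex-smallest maximum matching has 8 edges)
process left vertices in ascending order; for each, take the smallest-labelled available neighbour that still permits 8 edges overall, or leave it unmatched if none does
lex-smallest matching: {0-11, 2-14, 5-19, 6-8, 9-18, 10-16, 12-3, 15-1}

Lex-smallest maximum matching: {(0,11), (2,14), (5,19), (6,8), (9,18), (10,16), (12,3), (15,1)}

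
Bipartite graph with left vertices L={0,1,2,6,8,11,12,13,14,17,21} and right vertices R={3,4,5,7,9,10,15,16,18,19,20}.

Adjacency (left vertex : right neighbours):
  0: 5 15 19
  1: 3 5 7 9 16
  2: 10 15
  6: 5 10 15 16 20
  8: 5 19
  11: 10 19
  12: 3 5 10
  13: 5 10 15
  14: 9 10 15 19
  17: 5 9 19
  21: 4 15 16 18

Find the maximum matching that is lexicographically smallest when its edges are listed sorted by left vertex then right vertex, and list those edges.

Lex-smallest maximum matching: {(0,5), (1,7), (2,10), (6,16), (8,19), (12,3), (13,15), (14,9), (21,4)}

|M| = 9 (so the lex-smallest maximum matching has 9 edges)
process left vertices in ascending order; for each, take the smallest-labelled available neighbour that still permits 9 edges overall, or leave it unmatched if none does
lex-smallest matching: {0-5, 1-7, 2-10, 6-16, 8-19, 12-3, 13-15, 14-9, 21-4}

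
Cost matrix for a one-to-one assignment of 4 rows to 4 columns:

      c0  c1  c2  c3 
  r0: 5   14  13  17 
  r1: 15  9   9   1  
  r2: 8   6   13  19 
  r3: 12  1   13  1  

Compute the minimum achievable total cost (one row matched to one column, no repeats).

optimal assignment: row0→col0 (cost 5), row1→col3 (cost 1), row2→col2 (cost 13), row3→col1 (cost 1)
total = 5 + 1 + 13 + 1 = 20

Minimum assignment cost: 20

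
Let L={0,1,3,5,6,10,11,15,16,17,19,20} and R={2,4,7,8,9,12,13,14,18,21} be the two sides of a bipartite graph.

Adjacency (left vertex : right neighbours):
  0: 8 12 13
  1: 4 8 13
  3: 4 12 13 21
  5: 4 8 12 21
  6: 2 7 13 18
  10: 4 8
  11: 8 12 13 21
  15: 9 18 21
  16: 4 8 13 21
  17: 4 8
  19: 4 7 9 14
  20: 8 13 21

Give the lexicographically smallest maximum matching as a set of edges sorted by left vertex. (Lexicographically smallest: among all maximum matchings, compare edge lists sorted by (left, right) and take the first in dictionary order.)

Lex-smallest maximum matching: {(0,8), (1,4), (3,12), (5,21), (6,2), (11,13), (15,9), (19,7)}

|M| = 8 (so the lex-smallest maximum matching has 8 edges)
process left vertices in ascending order; for each, take the smallest-labelled available neighbour that still permits 8 edges overall, or leave it unmatched if none does
lex-smallest matching: {0-8, 1-4, 3-12, 5-21, 6-2, 11-13, 15-9, 19-7}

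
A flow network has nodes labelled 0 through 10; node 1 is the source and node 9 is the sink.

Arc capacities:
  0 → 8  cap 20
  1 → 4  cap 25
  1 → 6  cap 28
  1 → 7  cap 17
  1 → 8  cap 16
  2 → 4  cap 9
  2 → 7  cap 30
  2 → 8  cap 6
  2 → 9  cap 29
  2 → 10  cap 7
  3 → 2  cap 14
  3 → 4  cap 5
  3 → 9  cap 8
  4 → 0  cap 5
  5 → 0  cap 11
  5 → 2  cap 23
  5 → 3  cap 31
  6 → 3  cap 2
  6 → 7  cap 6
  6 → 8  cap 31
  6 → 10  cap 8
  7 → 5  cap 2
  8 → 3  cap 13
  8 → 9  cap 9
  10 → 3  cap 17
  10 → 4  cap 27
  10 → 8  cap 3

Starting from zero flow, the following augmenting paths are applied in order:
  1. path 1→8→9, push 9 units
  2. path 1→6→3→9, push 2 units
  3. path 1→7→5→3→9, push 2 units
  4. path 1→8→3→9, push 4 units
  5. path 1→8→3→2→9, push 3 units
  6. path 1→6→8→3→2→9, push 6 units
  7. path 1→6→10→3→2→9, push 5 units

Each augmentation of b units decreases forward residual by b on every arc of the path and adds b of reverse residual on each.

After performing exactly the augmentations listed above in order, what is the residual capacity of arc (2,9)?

after path 1 (1→8→9, push 9): res(2,9)=29
after path 2 (1→6→3→9, push 2): res(2,9)=29
after path 3 (1→7→5→3→9, push 2): res(2,9)=29
after path 4 (1→8→3→9, push 4): res(2,9)=29
after path 5 (1→8→3→2→9, push 3): res(2,9)=26
after path 6 (1→6→8→3→2→9, push 6): res(2,9)=20
after path 7 (1→6→10→3→2→9, push 5): res(2,9)=15

Residual capacity of (2,9): 15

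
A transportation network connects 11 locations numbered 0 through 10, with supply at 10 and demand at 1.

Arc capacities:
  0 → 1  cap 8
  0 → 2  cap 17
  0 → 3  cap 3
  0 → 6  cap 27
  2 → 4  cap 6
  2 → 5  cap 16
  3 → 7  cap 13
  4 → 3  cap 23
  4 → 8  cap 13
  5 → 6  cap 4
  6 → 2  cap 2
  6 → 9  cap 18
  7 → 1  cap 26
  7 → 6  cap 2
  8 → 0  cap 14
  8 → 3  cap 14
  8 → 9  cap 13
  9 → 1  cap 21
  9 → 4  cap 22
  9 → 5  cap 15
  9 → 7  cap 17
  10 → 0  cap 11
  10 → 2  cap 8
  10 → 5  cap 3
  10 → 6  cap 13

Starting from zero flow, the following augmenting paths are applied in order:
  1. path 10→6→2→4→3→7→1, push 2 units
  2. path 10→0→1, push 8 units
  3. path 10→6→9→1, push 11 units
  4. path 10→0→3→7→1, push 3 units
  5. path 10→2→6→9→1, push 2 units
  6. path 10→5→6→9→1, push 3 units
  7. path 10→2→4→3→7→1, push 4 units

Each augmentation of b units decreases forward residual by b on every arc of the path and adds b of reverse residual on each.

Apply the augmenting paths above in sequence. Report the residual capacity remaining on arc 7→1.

after path 1 (10→6→2→4→3→7→1, push 2): res(7,1)=24
after path 2 (10→0→1, push 8): res(7,1)=24
after path 3 (10→6→9→1, push 11): res(7,1)=24
after path 4 (10→0→3→7→1, push 3): res(7,1)=21
after path 5 (10→2→6→9→1, push 2): res(7,1)=21
after path 6 (10→5→6→9→1, push 3): res(7,1)=21
after path 7 (10→2→4→3→7→1, push 4): res(7,1)=17

Residual capacity of (7,1): 17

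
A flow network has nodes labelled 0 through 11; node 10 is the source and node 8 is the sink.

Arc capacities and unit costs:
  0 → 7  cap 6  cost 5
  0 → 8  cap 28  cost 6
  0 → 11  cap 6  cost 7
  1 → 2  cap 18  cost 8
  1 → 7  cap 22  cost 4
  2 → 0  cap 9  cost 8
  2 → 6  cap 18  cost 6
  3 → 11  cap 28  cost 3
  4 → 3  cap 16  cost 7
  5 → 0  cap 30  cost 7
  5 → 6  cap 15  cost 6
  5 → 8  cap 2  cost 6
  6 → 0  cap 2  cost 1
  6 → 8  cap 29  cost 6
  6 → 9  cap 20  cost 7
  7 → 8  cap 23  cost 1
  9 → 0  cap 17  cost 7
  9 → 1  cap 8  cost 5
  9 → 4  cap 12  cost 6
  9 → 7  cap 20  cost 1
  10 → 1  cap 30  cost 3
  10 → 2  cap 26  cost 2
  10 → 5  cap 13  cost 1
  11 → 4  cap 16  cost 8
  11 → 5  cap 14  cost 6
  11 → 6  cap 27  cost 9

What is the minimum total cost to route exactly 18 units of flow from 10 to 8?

Minimum cost for 18 units: 142

shortest-cost path #1: 10→5→8 push 2 @ unit cost 7 (adds 14)
shortest-cost path #2: 10→1→7→8 push 16 @ unit cost 8 (adds 128)
total cost = 142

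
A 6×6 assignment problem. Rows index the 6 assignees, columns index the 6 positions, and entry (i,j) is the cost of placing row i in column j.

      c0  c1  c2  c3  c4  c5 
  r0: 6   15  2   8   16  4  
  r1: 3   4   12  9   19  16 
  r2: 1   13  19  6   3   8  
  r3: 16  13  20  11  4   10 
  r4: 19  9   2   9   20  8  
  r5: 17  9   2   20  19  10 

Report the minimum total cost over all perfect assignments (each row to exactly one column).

optimal assignment: row0→col5 (cost 4), row1→col1 (cost 4), row2→col0 (cost 1), row3→col4 (cost 4), row4→col3 (cost 9), row5→col2 (cost 2)
total = 4 + 4 + 1 + 4 + 9 + 2 = 24

Minimum assignment cost: 24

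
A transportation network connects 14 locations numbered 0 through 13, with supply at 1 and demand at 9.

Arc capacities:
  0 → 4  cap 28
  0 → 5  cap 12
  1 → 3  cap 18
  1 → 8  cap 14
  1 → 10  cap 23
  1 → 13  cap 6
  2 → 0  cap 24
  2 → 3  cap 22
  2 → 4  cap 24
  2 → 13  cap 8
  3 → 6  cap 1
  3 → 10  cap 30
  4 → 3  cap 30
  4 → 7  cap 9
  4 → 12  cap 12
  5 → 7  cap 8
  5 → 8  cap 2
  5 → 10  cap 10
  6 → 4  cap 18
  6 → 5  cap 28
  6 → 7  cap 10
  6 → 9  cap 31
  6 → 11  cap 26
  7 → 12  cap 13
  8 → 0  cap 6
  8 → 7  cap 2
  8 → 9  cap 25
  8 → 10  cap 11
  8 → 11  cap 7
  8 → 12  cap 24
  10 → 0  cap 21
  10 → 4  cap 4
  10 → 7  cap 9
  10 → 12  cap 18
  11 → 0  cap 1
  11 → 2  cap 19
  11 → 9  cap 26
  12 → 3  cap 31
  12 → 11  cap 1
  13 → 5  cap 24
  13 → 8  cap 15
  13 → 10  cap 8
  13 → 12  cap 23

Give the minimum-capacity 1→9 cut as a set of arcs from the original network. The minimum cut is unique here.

augment #1: 1→8→9 push 14
augment #2: 1→3→6→9 push 1
augment #3: 1→13→8→9 push 6
augment #4: 1→10→12→11→9 push 1
augment #5: 1→10→0→5→8→9 push 2
max flow = 24; residual-reachable set from 1 gives S-side
cut edges (S→T): {(1,8), (1,13), (3,6), (5,8), (12,11)} total cap 24

Min-cut arcs: {(1,8), (1,13), (3,6), (5,8), (12,11)} (total capacity 24)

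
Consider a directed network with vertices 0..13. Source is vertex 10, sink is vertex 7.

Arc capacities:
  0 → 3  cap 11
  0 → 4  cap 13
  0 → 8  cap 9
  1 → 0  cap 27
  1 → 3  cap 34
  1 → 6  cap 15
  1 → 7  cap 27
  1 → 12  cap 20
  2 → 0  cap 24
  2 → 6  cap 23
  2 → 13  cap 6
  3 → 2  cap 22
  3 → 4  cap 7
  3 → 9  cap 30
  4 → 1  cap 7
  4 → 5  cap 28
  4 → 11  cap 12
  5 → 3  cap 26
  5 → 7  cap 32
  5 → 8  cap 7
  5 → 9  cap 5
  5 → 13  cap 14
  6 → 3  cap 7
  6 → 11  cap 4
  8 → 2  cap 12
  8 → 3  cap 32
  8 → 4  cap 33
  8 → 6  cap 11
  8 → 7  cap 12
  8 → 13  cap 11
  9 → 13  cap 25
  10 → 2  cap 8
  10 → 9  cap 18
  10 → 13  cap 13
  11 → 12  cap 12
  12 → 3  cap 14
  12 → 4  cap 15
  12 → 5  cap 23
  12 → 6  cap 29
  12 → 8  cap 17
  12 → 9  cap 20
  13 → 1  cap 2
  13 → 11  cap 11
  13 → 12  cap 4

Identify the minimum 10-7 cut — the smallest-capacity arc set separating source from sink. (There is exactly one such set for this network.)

Min-cut arcs: {(10,2), (13,1), (13,11), (13,12)} (total capacity 25)

augment #1: 10→13→1→7 push 2
augment #2: 10→2→0→8→7 push 8
augment #3: 10→13→12→5→7 push 4
augment #4: 10→13→11→12→5→7 push 7
augment #5: 10→9→13→11→12→5→7 push 4
max flow = 25; residual-reachable set from 10 gives S-side
cut edges (S→T): {(10,2), (13,1), (13,11), (13,12)} total cap 25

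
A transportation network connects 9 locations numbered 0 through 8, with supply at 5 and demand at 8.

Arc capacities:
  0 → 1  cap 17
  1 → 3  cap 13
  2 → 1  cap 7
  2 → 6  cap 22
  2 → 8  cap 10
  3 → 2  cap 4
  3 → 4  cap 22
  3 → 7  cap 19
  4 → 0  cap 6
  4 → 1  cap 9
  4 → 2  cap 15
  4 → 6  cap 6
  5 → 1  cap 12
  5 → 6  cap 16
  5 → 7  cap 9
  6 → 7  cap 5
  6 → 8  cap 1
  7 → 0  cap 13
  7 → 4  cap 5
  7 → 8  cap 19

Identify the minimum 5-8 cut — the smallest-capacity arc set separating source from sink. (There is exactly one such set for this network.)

Min-cut arcs: {(5,1), (5,7), (6,7), (6,8)} (total capacity 27)

augment #1: 5→6→8 push 1
augment #2: 5→7→8 push 9
augment #3: 5→6→7→8 push 5
augment #4: 5→1→3→2→8 push 4
augment #5: 5→1→3→7→8 push 5
augment #6: 5→1→3→4→2→8 push 3
max flow = 27; residual-reachable set from 5 gives S-side
cut edges (S→T): {(5,1), (5,7), (6,7), (6,8)} total cap 27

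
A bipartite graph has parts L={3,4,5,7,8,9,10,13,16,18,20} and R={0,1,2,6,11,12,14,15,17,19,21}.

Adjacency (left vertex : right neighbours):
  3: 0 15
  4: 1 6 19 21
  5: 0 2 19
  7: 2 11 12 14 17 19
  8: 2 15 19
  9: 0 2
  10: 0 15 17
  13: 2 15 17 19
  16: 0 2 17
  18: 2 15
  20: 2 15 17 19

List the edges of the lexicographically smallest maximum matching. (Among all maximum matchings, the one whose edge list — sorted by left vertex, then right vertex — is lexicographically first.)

Lex-smallest maximum matching: {(3,0), (4,1), (5,2), (7,11), (8,15), (10,17), (13,19)}

|M| = 7 (so the lex-smallest maximum matching has 7 edges)
process left vertices in ascending order; for each, take the smallest-labelled available neighbour that still permits 7 edges overall, or leave it unmatched if none does
lex-smallest matching: {3-0, 4-1, 5-2, 7-11, 8-15, 10-17, 13-19}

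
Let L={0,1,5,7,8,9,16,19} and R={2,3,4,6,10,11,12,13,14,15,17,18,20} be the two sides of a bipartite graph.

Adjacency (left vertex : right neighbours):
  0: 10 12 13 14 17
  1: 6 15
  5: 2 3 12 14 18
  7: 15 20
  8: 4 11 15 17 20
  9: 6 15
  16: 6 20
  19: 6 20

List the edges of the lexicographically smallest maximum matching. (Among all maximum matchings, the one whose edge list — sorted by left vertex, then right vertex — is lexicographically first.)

|M| = 6 (so the lex-smallest maximum matching has 6 edges)
process left vertices in ascending order; for each, take the smallest-labelled available neighbour that still permits 6 edges overall, or leave it unmatched if none does
lex-smallest matching: {0-10, 1-6, 5-2, 7-15, 8-4, 16-20}

Lex-smallest maximum matching: {(0,10), (1,6), (5,2), (7,15), (8,4), (16,20)}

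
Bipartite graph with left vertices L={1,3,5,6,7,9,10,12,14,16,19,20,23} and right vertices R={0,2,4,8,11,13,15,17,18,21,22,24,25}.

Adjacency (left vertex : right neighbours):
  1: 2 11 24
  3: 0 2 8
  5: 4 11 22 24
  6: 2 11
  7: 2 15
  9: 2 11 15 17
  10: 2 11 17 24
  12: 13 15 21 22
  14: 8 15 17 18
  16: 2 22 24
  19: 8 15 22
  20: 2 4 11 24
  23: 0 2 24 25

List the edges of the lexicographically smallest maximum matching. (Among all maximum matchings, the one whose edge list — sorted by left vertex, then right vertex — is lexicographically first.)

Lex-smallest maximum matching: {(1,2), (3,0), (5,4), (6,11), (7,15), (9,17), (10,24), (12,13), (14,18), (16,22), (19,8), (23,25)}

|M| = 12 (so the lex-smallest maximum matching has 12 edges)
process left vertices in ascending order; for each, take the smallest-labelled available neighbour that still permits 12 edges overall, or leave it unmatched if none does
lex-smallest matching: {1-2, 3-0, 5-4, 6-11, 7-15, 9-17, 10-24, 12-13, 14-18, 16-22, 19-8, 23-25}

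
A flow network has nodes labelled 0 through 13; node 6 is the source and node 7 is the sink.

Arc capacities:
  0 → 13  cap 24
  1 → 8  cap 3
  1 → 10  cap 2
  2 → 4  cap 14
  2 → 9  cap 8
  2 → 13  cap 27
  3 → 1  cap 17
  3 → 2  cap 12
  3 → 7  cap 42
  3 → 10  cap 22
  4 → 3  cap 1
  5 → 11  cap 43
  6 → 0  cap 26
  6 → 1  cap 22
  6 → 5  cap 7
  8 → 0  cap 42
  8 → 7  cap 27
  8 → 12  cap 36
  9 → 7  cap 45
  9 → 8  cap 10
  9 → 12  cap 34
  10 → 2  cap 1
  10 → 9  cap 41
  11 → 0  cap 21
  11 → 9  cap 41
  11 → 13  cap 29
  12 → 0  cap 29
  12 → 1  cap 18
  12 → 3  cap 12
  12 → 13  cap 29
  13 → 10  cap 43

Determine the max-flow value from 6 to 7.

augment #1: 6→1→8→7 bottleneck 3, total now 3
augment #2: 6→1→10→9→7 bottleneck 2, total now 5
augment #3: 6→5→11→9→7 bottleneck 7, total now 12
augment #4: 6→0→13→10→9→7 bottleneck 24, total now 36

Maximum flow value: 36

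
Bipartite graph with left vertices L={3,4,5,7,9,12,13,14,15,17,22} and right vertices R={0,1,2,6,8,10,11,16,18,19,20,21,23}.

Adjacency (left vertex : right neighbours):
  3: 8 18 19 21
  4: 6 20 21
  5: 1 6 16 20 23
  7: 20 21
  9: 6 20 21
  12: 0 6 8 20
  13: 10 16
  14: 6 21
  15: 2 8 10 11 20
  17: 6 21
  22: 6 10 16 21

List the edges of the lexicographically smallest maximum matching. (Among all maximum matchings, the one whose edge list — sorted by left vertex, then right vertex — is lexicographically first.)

|M| = 9 (so the lex-smallest maximum matching has 9 edges)
process left vertices in ascending order; for each, take the smallest-labelled available neighbour that still permits 9 edges overall, or leave it unmatched if none does
lex-smallest matching: {3-8, 4-6, 5-1, 7-20, 9-21, 12-0, 13-10, 15-2, 22-16}

Lex-smallest maximum matching: {(3,8), (4,6), (5,1), (7,20), (9,21), (12,0), (13,10), (15,2), (22,16)}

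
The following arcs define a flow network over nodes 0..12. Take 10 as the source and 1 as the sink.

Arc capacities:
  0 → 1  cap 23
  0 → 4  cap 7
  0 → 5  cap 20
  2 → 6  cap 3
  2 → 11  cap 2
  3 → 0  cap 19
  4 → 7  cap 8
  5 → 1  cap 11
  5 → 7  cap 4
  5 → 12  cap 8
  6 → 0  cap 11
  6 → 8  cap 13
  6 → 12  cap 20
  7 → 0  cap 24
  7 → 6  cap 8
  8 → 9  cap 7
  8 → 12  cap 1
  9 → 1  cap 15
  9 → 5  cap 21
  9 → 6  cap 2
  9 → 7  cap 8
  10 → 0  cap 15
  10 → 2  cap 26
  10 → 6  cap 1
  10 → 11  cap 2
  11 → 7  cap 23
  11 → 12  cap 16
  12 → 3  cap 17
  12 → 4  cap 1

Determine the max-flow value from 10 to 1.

Maximum flow value: 23

augment #1: 10→0→1 bottleneck 15, total now 15
augment #2: 10→6→0→1 bottleneck 1, total now 16
augment #3: 10→2→6→0→1 bottleneck 3, total now 19
augment #4: 10→11→7→0→1 bottleneck 2, total now 21
augment #5: 10→2→11→7→0→1 bottleneck 2, total now 23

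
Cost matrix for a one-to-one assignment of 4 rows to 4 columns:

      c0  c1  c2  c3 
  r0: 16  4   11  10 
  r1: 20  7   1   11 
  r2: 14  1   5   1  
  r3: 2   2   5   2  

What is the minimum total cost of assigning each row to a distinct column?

optimal assignment: row0→col1 (cost 4), row1→col2 (cost 1), row2→col3 (cost 1), row3→col0 (cost 2)
total = 4 + 1 + 1 + 2 = 8

Minimum assignment cost: 8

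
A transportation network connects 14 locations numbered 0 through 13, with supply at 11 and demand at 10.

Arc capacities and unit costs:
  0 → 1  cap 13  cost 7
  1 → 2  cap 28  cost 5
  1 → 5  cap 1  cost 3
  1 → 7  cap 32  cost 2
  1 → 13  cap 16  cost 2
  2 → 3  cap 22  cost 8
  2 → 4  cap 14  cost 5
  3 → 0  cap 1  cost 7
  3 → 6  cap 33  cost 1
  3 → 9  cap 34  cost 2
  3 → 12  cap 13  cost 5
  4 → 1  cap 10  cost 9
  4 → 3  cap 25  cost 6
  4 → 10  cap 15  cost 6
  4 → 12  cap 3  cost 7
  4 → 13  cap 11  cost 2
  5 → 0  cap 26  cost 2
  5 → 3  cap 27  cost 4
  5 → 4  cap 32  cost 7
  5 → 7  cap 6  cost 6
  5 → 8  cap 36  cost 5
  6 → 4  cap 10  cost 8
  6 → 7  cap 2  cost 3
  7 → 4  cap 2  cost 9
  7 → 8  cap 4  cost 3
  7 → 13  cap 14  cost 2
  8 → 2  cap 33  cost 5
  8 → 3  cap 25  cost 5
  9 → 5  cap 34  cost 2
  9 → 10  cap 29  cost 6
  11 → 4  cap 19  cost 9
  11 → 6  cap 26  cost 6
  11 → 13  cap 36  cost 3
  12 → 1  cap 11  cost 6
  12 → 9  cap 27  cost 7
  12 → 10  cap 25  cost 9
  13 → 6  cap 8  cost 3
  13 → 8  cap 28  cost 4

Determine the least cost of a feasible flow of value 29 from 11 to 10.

shortest-cost path #1: 11→4→10 push 15 @ unit cost 15 (adds 225)
shortest-cost path #2: 11→13→8→3→9→10 push 14 @ unit cost 20 (adds 280)
total cost = 505

Minimum cost for 29 units: 505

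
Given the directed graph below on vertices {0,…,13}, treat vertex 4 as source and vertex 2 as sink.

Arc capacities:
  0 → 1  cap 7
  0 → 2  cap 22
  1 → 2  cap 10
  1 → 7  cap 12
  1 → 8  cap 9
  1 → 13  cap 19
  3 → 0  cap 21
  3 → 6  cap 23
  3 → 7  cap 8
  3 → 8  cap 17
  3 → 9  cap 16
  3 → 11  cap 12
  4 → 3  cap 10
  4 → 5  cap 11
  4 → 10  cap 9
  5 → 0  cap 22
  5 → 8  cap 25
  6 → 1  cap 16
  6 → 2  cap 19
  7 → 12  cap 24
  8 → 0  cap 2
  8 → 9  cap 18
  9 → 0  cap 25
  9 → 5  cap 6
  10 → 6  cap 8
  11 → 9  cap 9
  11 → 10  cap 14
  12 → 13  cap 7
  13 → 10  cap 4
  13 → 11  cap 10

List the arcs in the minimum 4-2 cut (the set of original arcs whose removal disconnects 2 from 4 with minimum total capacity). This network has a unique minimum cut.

Min-cut arcs: {(4,3), (4,5), (10,6)} (total capacity 29)

augment #1: 4→3→0→2 push 10
augment #2: 4→5→0→2 push 11
augment #3: 4→10→6→2 push 8
max flow = 29; residual-reachable set from 4 gives S-side
cut edges (S→T): {(4,3), (4,5), (10,6)} total cap 29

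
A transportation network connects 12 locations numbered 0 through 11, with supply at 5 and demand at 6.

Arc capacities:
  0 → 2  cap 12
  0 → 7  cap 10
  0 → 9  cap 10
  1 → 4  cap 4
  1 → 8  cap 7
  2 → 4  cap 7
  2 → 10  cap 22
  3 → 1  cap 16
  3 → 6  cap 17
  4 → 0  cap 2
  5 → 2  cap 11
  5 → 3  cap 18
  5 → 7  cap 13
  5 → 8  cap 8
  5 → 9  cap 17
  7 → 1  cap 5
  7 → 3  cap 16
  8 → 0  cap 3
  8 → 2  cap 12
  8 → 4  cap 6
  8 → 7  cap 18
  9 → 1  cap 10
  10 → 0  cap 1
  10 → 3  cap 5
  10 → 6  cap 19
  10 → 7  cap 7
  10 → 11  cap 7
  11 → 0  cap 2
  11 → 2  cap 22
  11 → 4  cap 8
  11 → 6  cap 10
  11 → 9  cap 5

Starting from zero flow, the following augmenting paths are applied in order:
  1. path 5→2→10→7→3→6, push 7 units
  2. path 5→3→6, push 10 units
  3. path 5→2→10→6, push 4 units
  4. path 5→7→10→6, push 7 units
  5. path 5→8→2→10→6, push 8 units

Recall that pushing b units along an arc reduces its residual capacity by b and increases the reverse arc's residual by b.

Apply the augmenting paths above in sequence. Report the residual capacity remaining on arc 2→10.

Residual capacity of (2,10): 3

after path 1 (5→2→10→7→3→6, push 7): res(2,10)=15
after path 2 (5→3→6, push 10): res(2,10)=15
after path 3 (5→2→10→6, push 4): res(2,10)=11
after path 4 (5→7→10→6, push 7): res(2,10)=11
after path 5 (5→8→2→10→6, push 8): res(2,10)=3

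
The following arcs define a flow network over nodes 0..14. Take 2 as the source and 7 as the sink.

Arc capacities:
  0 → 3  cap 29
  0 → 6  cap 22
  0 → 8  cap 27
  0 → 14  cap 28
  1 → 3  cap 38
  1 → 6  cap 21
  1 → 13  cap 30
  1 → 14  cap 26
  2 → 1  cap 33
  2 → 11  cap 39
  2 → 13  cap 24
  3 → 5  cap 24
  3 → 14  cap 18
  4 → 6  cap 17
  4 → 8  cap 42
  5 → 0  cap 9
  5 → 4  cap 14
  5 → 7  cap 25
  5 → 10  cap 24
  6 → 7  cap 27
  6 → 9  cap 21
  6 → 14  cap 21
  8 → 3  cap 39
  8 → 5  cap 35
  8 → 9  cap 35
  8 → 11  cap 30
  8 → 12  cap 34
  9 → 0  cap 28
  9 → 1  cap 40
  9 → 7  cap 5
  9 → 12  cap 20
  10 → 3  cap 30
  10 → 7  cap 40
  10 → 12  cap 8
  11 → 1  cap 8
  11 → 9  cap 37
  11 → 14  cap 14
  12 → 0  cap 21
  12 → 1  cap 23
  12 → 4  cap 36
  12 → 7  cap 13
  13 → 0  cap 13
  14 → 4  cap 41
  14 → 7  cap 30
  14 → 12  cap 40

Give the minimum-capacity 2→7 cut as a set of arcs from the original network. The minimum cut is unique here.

augment #1: 2→1→6→7 push 21
augment #2: 2→1→14→7 push 12
augment #3: 2→11→9→7 push 5
augment #4: 2→11→14→7 push 14
augment #5: 2→11→1→14→7 push 4
augment #6: 2→11→9→12→7 push 13
augment #7: 2→13→0→6→7 push 6
augment #8: 2→11→1→3→5→7 push 3
augment #9: 2→13→0→3→5→7 push 7
max flow = 85; residual-reachable set from 2 gives S-side
cut edges (S→T): {(2,1), (2,11), (13,0)} total cap 85

Min-cut arcs: {(2,1), (2,11), (13,0)} (total capacity 85)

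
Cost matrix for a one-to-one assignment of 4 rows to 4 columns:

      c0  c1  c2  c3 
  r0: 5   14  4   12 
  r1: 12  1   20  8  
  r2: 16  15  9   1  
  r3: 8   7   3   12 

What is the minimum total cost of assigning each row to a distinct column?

optimal assignment: row0→col0 (cost 5), row1→col1 (cost 1), row2→col3 (cost 1), row3→col2 (cost 3)
total = 5 + 1 + 1 + 3 = 10

Minimum assignment cost: 10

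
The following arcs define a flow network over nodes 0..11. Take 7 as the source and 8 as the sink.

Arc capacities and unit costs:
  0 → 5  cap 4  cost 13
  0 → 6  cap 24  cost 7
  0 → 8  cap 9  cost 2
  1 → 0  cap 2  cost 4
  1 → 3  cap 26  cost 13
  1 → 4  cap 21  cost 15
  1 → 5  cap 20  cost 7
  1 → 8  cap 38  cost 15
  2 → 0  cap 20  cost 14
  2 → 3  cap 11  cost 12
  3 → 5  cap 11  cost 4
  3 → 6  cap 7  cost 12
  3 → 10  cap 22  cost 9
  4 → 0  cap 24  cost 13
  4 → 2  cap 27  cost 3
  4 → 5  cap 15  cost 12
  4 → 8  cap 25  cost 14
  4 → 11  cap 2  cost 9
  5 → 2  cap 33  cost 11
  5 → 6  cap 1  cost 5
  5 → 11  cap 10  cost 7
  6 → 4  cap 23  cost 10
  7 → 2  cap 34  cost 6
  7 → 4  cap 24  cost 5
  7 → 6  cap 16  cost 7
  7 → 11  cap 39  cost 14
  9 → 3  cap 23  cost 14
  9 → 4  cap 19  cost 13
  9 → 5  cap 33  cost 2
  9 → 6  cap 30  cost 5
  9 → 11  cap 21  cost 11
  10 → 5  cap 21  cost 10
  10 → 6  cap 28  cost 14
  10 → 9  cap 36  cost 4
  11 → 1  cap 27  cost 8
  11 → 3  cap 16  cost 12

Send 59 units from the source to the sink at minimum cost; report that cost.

shortest-cost path #1: 7→4→8 push 24 @ unit cost 19 (adds 456)
shortest-cost path #2: 7→2→0→8 push 9 @ unit cost 22 (adds 198)
shortest-cost path #3: 7→6→4→8 push 1 @ unit cost 31 (adds 31)
shortest-cost path #4: 7→11→1→8 push 25 @ unit cost 37 (adds 925)
total cost = 1610

Minimum cost for 59 units: 1610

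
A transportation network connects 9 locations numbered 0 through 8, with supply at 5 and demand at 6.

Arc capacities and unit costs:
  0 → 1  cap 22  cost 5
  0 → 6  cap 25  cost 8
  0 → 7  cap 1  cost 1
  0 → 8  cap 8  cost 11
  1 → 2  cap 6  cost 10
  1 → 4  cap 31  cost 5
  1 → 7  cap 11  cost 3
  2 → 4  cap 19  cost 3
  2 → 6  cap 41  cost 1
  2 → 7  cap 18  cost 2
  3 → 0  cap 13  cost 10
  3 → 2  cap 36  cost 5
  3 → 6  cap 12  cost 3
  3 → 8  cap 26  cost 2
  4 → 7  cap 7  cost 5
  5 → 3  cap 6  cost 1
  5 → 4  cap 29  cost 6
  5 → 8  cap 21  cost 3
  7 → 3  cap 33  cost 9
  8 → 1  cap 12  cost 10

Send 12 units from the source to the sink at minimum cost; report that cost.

shortest-cost path #1: 5→3→6 push 6 @ unit cost 4 (adds 24)
shortest-cost path #2: 5→4→7→3→6 push 6 @ unit cost 23 (adds 138)
total cost = 162

Minimum cost for 12 units: 162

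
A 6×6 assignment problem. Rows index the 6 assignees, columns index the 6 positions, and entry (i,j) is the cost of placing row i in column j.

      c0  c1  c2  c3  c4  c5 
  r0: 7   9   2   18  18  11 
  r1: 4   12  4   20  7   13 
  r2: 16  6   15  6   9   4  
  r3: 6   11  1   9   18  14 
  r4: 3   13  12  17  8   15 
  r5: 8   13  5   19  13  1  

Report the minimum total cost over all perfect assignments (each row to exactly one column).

Minimum assignment cost: 27

optimal assignment: row0→col1 (cost 9), row1→col4 (cost 7), row2→col3 (cost 6), row3→col2 (cost 1), row4→col0 (cost 3), row5→col5 (cost 1)
total = 9 + 7 + 6 + 1 + 3 + 1 = 27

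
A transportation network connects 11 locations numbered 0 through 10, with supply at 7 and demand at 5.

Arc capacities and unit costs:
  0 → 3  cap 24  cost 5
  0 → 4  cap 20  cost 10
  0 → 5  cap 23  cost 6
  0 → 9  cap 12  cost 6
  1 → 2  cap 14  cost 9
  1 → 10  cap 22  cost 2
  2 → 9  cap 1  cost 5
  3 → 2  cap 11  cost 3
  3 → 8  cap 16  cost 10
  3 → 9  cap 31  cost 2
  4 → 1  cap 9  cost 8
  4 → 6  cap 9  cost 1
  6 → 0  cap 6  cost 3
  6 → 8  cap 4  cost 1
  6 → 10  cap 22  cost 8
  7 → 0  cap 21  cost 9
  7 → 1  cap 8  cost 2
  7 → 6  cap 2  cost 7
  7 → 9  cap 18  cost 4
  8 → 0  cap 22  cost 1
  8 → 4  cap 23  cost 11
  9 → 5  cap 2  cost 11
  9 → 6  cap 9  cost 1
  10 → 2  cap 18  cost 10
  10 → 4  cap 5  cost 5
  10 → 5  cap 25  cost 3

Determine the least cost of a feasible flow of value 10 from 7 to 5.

Minimum cost for 10 units: 82

shortest-cost path #1: 7→1→10→5 push 8 @ unit cost 7 (adds 56)
shortest-cost path #2: 7→9→6→8→0→5 push 2 @ unit cost 13 (adds 26)
total cost = 82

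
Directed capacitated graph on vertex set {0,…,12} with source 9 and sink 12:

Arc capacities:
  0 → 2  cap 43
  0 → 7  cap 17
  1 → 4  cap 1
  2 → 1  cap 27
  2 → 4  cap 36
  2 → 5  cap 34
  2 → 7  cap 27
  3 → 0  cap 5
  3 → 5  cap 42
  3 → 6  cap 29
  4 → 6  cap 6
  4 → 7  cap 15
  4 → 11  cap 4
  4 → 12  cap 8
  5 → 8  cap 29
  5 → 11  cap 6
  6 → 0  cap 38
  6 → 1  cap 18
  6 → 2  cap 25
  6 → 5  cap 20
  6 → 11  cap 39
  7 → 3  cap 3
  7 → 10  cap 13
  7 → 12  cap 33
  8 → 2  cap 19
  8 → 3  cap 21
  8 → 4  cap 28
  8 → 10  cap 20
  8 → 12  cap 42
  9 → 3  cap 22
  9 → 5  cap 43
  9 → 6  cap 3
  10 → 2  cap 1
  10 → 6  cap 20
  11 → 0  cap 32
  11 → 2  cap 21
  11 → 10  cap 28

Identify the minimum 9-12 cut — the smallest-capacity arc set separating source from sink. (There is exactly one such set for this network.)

Min-cut arcs: {(5,8), (5,11), (9,3), (9,6)} (total capacity 60)

augment #1: 9→5→8→12 push 29
augment #2: 9→3→0→7→12 push 5
augment #3: 9→6→0→7→12 push 3
augment #4: 9→3→6→0→7→12 push 9
augment #5: 9→3→6→1→4→12 push 1
augment #6: 9→3→6→2→4→12 push 7
augment #7: 9→5→11→2→7→12 push 6
max flow = 60; residual-reachable set from 9 gives S-side
cut edges (S→T): {(5,8), (5,11), (9,3), (9,6)} total cap 60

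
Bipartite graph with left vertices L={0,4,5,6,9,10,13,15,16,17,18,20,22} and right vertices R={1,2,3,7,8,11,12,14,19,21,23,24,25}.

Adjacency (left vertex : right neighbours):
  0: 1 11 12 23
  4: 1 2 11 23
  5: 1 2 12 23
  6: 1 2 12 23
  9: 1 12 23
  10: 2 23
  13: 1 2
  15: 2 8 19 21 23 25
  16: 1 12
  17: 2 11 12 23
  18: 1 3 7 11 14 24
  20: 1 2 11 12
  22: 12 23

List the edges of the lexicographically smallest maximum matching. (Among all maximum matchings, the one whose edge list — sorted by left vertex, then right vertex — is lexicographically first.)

Lex-smallest maximum matching: {(0,1), (4,2), (5,12), (6,23), (15,8), (17,11), (18,3)}

|M| = 7 (so the lex-smallest maximum matching has 7 edges)
process left vertices in ascending order; for each, take the smallest-labelled available neighbour that still permits 7 edges overall, or leave it unmatched if none does
lex-smallest matching: {0-1, 4-2, 5-12, 6-23, 15-8, 17-11, 18-3}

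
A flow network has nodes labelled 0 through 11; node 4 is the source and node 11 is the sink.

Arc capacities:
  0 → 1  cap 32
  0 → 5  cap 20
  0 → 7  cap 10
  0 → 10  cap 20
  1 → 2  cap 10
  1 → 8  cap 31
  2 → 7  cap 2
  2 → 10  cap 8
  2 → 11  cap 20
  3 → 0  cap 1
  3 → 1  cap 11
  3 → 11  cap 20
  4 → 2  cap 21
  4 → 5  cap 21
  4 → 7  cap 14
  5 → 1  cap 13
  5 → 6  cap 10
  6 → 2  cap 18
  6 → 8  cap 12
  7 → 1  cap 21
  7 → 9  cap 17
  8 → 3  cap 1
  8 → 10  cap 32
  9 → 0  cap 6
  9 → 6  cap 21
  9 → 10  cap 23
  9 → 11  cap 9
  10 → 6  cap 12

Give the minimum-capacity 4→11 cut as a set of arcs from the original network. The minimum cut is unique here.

augment #1: 4→2→11 push 20
augment #2: 4→7→9→11 push 9
augment #3: 4→5→1→8→3→11 push 1
max flow = 30; residual-reachable set from 4 gives S-side
cut edges (S→T): {(2,11), (8,3), (9,11)} total cap 30

Min-cut arcs: {(2,11), (8,3), (9,11)} (total capacity 30)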